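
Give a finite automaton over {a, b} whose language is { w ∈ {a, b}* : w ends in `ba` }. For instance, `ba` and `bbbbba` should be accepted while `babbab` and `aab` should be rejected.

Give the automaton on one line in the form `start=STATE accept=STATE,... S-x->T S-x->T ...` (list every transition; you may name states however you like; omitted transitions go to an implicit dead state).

start=q0 accept=q2 q0-a->q0 q0-b->q1 q1-a->q2 q1-b->q1 q2-a->q0 q2-b->q1

Let each state record the length of the longest suffix of the input read so far that is also a prefix of `ba`. q1 means the last symbol is `b`; q2 means the last 2 symbols are `ba`. Accept only at q2, where the string currently ends in `ba`.
A 3-state machine:
        a   b  
>  q0   q0  q1 
   q1   q2  q1 
 * q2   q0  q1 
(> = start, * = accepting)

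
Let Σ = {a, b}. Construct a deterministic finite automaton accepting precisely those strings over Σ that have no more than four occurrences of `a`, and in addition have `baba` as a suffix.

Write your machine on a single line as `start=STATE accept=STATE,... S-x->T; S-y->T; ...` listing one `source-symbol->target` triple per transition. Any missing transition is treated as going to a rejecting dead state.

Run two small machines in parallel and take their product. The first has 6 states tracking the count of `a`s, saturating at 5; the second has 5 states tracking how much of the suffix `baba` has currently been matched. A product state is a pair (one from each), accepting exactly when both do. Equivalent product states are then merged.
A 16-state machine:
          a    b  
>  S0     S1   S2 
   S1     S3   S4 
   S2     S5   S2 
   S3     S6   S7 
   S4     S8   S4 
   S5     S3   S9 
   S6     S6   S6 
   S7    S10   S7 
   S8     S6  S11 
   S9    S12   S4 
   S10    S6  S13 
   S11   S14   S7 
 * S12    S6  S11 
   S13   S15   S6 
 * S14    S6  S13 
 * S15    S6   S6 
(> = start, * = accepting)

start=S0; accept=S12,S14,S15; S0-a->S1; S0-b->S2; S1-a->S3; S1-b->S4; S2-a->S5; S2-b->S2; S3-a->S6; S3-b->S7; S4-a->S8; S4-b->S4; S5-a->S3; S5-b->S9; S6-a->S6; S6-b->S6; S7-a->S10; S7-b->S7; S8-a->S6; S8-b->S11; S9-a->S12; S9-b->S4; S10-a->S6; S10-b->S13; S11-a->S14; S11-b->S7; S12-a->S6; S12-b->S11; S13-a->S15; S13-b->S6; S14-a->S6; S14-b->S13; S15-a->S6; S15-b->S6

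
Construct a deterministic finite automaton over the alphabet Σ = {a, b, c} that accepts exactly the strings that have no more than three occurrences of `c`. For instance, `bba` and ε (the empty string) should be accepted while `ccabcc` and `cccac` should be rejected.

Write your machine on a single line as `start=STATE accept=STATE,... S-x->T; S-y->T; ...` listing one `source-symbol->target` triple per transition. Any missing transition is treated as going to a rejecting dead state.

Only the number of `c`s matters, and only up to 4. Make a chain s0 → s1 → s2 → s3 → s4 advanced by each `c` (with s4 absorbing); every other symbol self-loops. The accepting set is {s0, s1, s2, s3}.
A 5-state machine:
        a   b   c  
>* s0   s0  s0  s1 
 * s1   s1  s1  s2 
 * s2   s2  s2  s3 
 * s3   s3  s3  s4 
   s4   s4  s4  s4 
(> = start, * = accepting)

start=s0; accept=s0,s1,s2,s3; s0-a->s0; s0-b->s0; s0-c->s1; s1-a->s1; s1-b->s1; s1-c->s2; s2-a->s2; s2-b->s2; s2-c->s3; s3-a->s3; s3-b->s3; s3-c->s4; s4-a->s4; s4-b->s4; s4-c->s4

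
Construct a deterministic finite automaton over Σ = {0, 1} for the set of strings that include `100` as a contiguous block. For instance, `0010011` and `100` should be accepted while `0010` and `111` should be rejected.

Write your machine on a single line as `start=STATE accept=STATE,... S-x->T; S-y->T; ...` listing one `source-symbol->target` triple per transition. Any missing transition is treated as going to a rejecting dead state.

start=S0; accept=S3; S0-0->S0; S0-1->S1; S1-0->S2; S1-1->S1; S2-0->S3; S2-1->S1; S3-0->S3; S3-1->S3

Track how much of `100` has been matched so far: state S0 is no progress, S3 is the absorbing accept state reached once `100` has occurred. Intermediate states record partial matches; on a mismatch, fall back to the longest reusable overlap.
A 4-state machine:
        0   1  
>  S0   S0  S1 
   S1   S2  S1 
   S2   S3  S1 
 * S3   S3  S3 
(> = start, * = accepting)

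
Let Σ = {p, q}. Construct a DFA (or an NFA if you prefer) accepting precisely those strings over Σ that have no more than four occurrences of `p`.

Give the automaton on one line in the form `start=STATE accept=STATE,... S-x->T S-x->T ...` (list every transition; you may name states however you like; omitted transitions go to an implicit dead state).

Count `p`s, saturating at 5: states A through E mean 0 through 4 `p`s seen; F means more than 4. Each `p` increments (capped at F); other symbols loop. Accept from {A, B, C, D, E}.
With 6 states:
       p  q 
>* A   B  A 
 * B   C  B 
 * C   D  C 
 * D   E  D 
 * E   F  E 
   F   F  F 
(> = start, * = accepting)

start=A accept=A,B,C,D,E A-p->B A-q->A B-p->C B-q->B C-p->D C-q->C D-p->E D-q->D E-p->F E-q->E F-p->F F-q->F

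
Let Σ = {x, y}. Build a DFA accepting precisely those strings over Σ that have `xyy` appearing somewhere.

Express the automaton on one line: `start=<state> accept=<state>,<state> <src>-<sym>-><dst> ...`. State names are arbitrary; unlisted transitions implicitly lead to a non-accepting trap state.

start=q0 accept=q3 q0-x->q1 q0-y->q0 q1-x->q1 q1-y->q2 q2-x->q1 q2-y->q3 q3-x->q3 q3-y->q3

Track how much of `xyy` has been matched so far: state q0 is no progress, q3 is the absorbing accept state reached once `xyy` has occurred. Intermediate states record partial matches; on a mismatch, fall back to the longest reusable overlap.
4 states suffice.
        x   y  
>  q0   q1  q0 
   q1   q1  q2 
   q2   q1  q3 
 * q3   q3  q3 
(> = start, * = accepting)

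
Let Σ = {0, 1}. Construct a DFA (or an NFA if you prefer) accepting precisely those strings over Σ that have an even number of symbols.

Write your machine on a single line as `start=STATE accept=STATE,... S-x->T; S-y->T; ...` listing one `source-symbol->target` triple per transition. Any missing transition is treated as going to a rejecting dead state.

Count input length modulo 2: every symbol advances one step around the cycle S0 → S1 → S0. Accept at S0.
        0   1  
>* S0   S1  S1 
   S1   S0  S0 
(> = start, * = accepting)

start=S0; accept=S0; S0-0->S1; S0-1->S1; S1-0->S0; S1-1->S0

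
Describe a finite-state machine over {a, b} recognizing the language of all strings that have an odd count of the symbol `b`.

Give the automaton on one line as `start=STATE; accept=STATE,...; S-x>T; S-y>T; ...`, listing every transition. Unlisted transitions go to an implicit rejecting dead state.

start=s0; accept=s1; s0-a>s0; s0-b>s1; s1-a>s1; s1-b>s0

Keep the running count of `b`s modulo 2: each `b` advances along the cycle s0 → s1 → s0 while other symbols loop. Accept at s1.
With 2 states:
        a   b  
>  s0   s0  s1 
 * s1   s1  s0 
(> = start, * = accepting)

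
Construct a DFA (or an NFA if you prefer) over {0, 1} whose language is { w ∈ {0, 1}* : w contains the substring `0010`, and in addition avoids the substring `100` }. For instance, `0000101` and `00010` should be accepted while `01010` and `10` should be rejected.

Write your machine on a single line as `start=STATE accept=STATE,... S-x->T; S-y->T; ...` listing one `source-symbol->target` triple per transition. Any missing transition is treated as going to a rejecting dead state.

Build one automaton per condition and run them in lockstep. One (5 states) tracks whether and how much of `0010` has been seen; the other (4 states) tracks partial matches of the forbidden pattern `100`. Each combined state is a pair, one component from each; accept when both components accept.
A 13-state machine:
          0    1  
>  q0     q1   q2 
   q1     q3   q2 
   q2     q4   q2 
   q3     q3   q5 
   q4     q6   q2 
   q5     q7   q2 
   q6     q6   q8 
 * q7     q9  q10 
   q8     q9  q11 
   q9     q9   q9 
 * q10    q7  q10 
   q11   q12  q11 
   q12    q6  q11 
(> = start, * = accepting)

start=q0; accept=q7,q10; q0-0->q1; q0-1->q2; q1-0->q3; q1-1->q2; q2-0->q4; q2-1->q2; q3-0->q3; q3-1->q5; q4-0->q6; q4-1->q2; q5-0->q7; q5-1->q2; q6-0->q6; q6-1->q8; q7-0->q9; q7-1->q10; q8-0->q9; q8-1->q11; q9-0->q9; q9-1->q9; q10-0->q7; q10-1->q10; q11-0->q12; q11-1->q11; q12-0->q6; q12-1->q11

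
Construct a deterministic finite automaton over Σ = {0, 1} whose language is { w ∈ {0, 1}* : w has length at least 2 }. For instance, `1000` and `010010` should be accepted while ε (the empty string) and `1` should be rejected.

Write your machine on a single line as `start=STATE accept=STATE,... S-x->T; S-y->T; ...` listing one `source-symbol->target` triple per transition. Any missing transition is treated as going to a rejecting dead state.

start=q0; accept=q2,q3; q0-0->q1; q0-1->q1; q1-0->q2; q1-1->q2; q2-0->q3; q2-1->q3; q3-0->q3; q3-1->q3

Count input length up to 3: every symbol moves from q0 toward q3, which means 'more than 2' and absorbs. Accept from {q2, q3}.
A 4-state machine:
        0   1  
>  q0   q1  q1 
   q1   q2  q2 
 * q2   q3  q3 
 * q3   q3  q3 
(> = start, * = accepting)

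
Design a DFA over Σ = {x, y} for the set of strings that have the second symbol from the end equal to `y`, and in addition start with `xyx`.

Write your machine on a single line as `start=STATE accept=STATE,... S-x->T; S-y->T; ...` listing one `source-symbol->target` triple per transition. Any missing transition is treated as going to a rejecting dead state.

start=q0; accept=q8,q11; q0-x->q1; q0-y->q2; q1-x->q3; q1-y->q4; q2-x->q5; q2-y->q6; q3-x->q3; q3-y->q7; q4-x->q8; q4-y->q6; q5-x->q3; q5-y->q7; q6-x->q5; q6-y->q6; q7-x->q5; q7-y->q6; q8-x->q9; q8-y->q10; q9-x->q9; q9-y->q10; q10-x->q8; q10-y->q11; q11-x->q8; q11-y->q11

Handle the two conditions separately and then intersect. One (7 states) tracks the last 2 symbols read; the other (5 states) tracks whether the input so far still matches the prefix `xyx`. Each combined state is a pair, one component from each; accept when both components accept.
          x    y  
>  q0     q1   q2 
   q1     q3   q4 
   q2     q5   q6 
   q3     q3   q7 
   q4     q8   q6 
   q5     q3   q7 
   q6     q5   q6 
   q7     q5   q6 
 * q8     q9  q10 
   q9     q9  q10 
   q10    q8  q11 
 * q11    q8  q11 
(> = start, * = accepting)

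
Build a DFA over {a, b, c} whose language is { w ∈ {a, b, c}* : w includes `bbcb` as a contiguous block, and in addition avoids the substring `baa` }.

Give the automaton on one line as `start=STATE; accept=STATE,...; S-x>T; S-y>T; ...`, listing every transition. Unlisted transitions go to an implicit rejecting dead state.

Build one automaton per condition and run them in lockstep. The first has 5 states tracking whether and how much of `bbcb` has been seen; the second has 4 states tracking partial matches of the forbidden pattern `baa`. A product state is a pair (one from each), accepting exactly when both do. After merging equivalent states the machine shrinks.
9 states suffice.
        a   b   c  
>  s0   s0  s1  s0 
   s1   s2  s3  s0 
   s2   s4  s1  s0 
   s3   s2  s3  s5 
   s4   s4  s4  s4 
   s5   s0  s6  s0 
 * s6   s7  s6  s8 
 * s7   s4  s6  s8 
 * s8   s8  s6  s8 
(> = start, * = accepting)

start=s0; accept=s6,s7,s8; s0-a>s0; s0-b>s1; s0-c>s0; s1-a>s2; s1-b>s3; s1-c>s0; s2-a>s4; s2-b>s1; s2-c>s0; s3-a>s2; s3-b>s3; s3-c>s5; s4-a>s4; s4-b>s4; s4-c>s4; s5-a>s0; s5-b>s6; s5-c>s0; s6-a>s7; s6-b>s6; s6-c>s8; s7-a>s4; s7-b>s6; s7-c>s8; s8-a>s8; s8-b>s6; s8-c>s8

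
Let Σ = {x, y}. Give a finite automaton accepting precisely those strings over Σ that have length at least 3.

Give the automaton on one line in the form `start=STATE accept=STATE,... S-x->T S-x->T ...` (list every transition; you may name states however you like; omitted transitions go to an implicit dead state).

We only need to distinguish lengths 0, 1, …, 3, and '>3'. Chain A → B → C → D → E on every symbol, with E looping. Accepting states: {D, E}.
With 5 states:
       x  y 
>  A   B  B 
   B   C  C 
   C   D  D 
 * D   E  E 
 * E   E  E 
(> = start, * = accepting)

start=A accept=D,E A-x->B A-y->B B-x->C B-y->C C-x->D C-y->D D-x->E D-y->E E-x->E E-y->E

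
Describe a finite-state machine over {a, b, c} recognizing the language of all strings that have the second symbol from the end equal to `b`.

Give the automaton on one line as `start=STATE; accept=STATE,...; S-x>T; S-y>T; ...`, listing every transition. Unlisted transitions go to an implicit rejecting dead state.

start=q0; accept=q7,q8,q9; q0-a>q1; q0-b>q2; q0-c>q3; q1-a>q4; q1-b>q5; q1-c>q6; q2-a>q7; q2-b>q8; q2-c>q9; q3-a>q10; q3-b>q11; q3-c>q12; q4-a>q4; q4-b>q5; q4-c>q6; q5-a>q7; q5-b>q8; q5-c>q9; q6-a>q10; q6-b>q11; q6-c>q12; q7-a>q4; q7-b>q5; q7-c>q6; q8-a>q7; q8-b>q8; q8-c>q9; q9-a>q10; q9-b>q11; q9-c>q12; q10-a>q4; q10-b>q5; q10-c>q6; q11-a>q7; q11-b>q8; q11-c>q9; q12-a>q10; q12-b>q11; q12-c>q12

A DFA must remember the last 2 symbols (since which symbol is second-to-last isn't known until the input ends). Use one state per possible window of the last ≤2 symbols; accept from those whose window starts with `b`.
A 13-state machine:
          a    b    c  
>  q0     q1   q2   q3 
   q1     q4   q5   q6 
   q2     q7   q8   q9 
   q3    q10  q11  q12 
   q4     q4   q5   q6 
   q5     q7   q8   q9 
   q6    q10  q11  q12 
 * q7     q4   q5   q6 
 * q8     q7   q8   q9 
 * q9    q10  q11  q12 
   q10    q4   q5   q6 
   q11    q7   q8   q9 
   q12   q10  q11  q12 
(> = start, * = accepting)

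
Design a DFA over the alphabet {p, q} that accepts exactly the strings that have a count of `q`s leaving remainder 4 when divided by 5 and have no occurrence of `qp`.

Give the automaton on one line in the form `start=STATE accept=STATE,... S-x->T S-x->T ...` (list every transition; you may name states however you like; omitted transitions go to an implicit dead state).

Handle the two conditions separately and then intersect. One (5 states) tracks the count of `q`s modulo 5; the other (3 states) tracks partial matches of the forbidden pattern `qp`. Each combined state is a pair, one component from each; accept when both components accept. After merging equivalent states the machine shrinks.
       p  q 
>  A   A  B 
   B   C  D 
   C   C  C 
   D   C  E 
   E   C  F 
 * F   C  G 
   G   C  B 
(> = start, * = accepting)

start=A accept=F A-p->A A-q->B B-p->C B-q->D C-p->C C-q->C D-p->C D-q->E E-p->C E-q->F F-p->C F-q->G G-p->C G-q->B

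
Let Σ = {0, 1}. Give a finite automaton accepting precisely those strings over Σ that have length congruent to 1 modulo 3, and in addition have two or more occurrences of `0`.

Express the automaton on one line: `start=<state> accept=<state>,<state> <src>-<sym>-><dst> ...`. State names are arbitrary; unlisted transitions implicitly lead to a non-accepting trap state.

Run two small machines in parallel and take their product. The first has 3 states tracking the input length modulo 3; the second has 4 states tracking the count of `0`s, saturating at 3. A product state is a pair (one from each), accepting exactly when both do. Minimizing collapses redundant product states.
With 9 states:
        0   1  
>  q0   q1  q2 
   q1   q3  q4 
   q2   q4  q5 
   q3   q6  q6 
   q4   q6  q7 
   q5   q7  q0 
   q6   q8  q8 
   q7   q8  q1 
 * q8   q3  q3 
(> = start, * = accepting)

start=q0 accept=q8 q0-0->q1 q0-1->q2 q1-0->q3 q1-1->q4 q2-0->q4 q2-1->q5 q3-0->q6 q3-1->q6 q4-0->q6 q4-1->q7 q5-0->q7 q5-1->q0 q6-0->q8 q6-1->q8 q7-0->q8 q7-1->q1 q8-0->q3 q8-1->q3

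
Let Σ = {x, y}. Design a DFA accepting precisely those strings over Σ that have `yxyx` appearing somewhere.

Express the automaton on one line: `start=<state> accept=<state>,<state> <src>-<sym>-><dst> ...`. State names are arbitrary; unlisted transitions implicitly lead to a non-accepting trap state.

Track how much of `yxyx` has been matched so far: state A is no progress, E is the absorbing accept state reached once `yxyx` has occurred. Intermediate states record partial matches; on a mismatch, fall back to the longest reusable overlap.
A 5-state machine:
       x  y 
>  A   A  B 
   B   C  B 
   C   A  D 
   D   E  B 
 * E   E  E 
(> = start, * = accepting)

start=A accept=E A-x->A A-y->B B-x->C B-y->B C-x->A C-y->D D-x->E D-y->B E-x->E E-y->E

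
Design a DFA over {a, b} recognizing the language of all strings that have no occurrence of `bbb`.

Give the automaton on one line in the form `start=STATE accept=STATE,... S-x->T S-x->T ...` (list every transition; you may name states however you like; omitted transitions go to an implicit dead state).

start=q0 accept=q0,q1,q2 q0-a->q0 q0-b->q1 q1-a->q0 q1-b->q2 q2-a->q0 q2-b->q3 q3-a->q3 q3-b->q3

Track partial matches of the forbidden pattern `bbb`. State q3 is a dead state reached once `bbb` has occurred; every other state accepts. q0 means no part of `bbb` is currently matched.
4 states suffice.
        a   b  
>* q0   q0  q1 
 * q1   q0  q2 
 * q2   q0  q3 
   q3   q3  q3 
(> = start, * = accepting)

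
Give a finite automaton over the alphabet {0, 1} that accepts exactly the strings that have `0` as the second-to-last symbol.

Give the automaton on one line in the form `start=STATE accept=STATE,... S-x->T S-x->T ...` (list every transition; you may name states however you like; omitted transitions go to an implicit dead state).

start=S0 accept=S3,S4 S0-0->S1 S0-1->S2 S1-0->S3 S1-1->S4 S2-0->S5 S2-1->S6 S3-0->S3 S3-1->S4 S4-0->S5 S4-1->S6 S5-0->S3 S5-1->S4 S6-0->S5 S6-1->S6

Because acceptance depends on a position counted from the end, the machine has to buffer the most recent 2 symbols. Make each state the string of the last up-to-2 symbols read; on input `x` shift the window left and append `x`. Accept when the buffered window has length 2 and begins with `0`.
A 7-state machine:
        0   1  
>  S0   S1  S2 
   S1   S3  S4 
   S2   S5  S6 
 * S3   S3  S4 
 * S4   S5  S6 
   S5   S3  S4 
   S6   S5  S6 
(> = start, * = accepting)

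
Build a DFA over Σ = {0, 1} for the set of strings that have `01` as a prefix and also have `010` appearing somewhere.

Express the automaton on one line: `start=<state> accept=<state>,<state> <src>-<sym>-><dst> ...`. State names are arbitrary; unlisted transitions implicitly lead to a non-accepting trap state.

start=q0 accept=q6 q0-0->q1 q0-1->q2 q1-0->q3 q1-1->q4 q2-0->q3 q2-1->q2 q3-0->q3 q3-1->q5 q4-0->q6 q4-1->q7 q5-0->q8 q5-1->q2 q6-0->q6 q6-1->q6 q7-0->q9 q7-1->q7 q8-0->q8 q8-1->q8 q9-0->q9 q9-1->q4

Build one automaton per condition and run them in lockstep. One (4 states) tracks whether the input so far still matches the prefix `01`; the other (4 states) tracks whether and how much of `010` has been seen. Each combined state is a pair, one component from each; accept when both components accept.
With 10 states:
        0   1  
>  q0   q1  q2 
   q1   q3  q4 
   q2   q3  q2 
   q3   q3  q5 
   q4   q6  q7 
   q5   q8  q2 
 * q6   q6  q6 
   q7   q9  q7 
   q8   q8  q8 
   q9   q9  q4 
(> = start, * = accepting)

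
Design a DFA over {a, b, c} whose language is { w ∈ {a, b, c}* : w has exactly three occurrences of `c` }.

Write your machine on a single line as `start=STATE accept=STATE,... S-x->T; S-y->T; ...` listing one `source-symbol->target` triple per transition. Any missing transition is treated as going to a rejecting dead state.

Count `c`s, saturating at 4: states s0 through s3 mean 0 through 3 `c`s seen; s4 means more than 3. Each `c` increments (capped at s4); other symbols loop. Accept from {s3}.
A 5-state machine:
        a   b   c  
>  s0   s0  s0  s1 
   s1   s1  s1  s2 
   s2   s2  s2  s3 
 * s3   s3  s3  s4 
   s4   s4  s4  s4 
(> = start, * = accepting)

start=s0; accept=s3; s0-a->s0; s0-b->s0; s0-c->s1; s1-a->s1; s1-b->s1; s1-c->s2; s2-a->s2; s2-b->s2; s2-c->s3; s3-a->s3; s3-b->s3; s3-c->s4; s4-a->s4; s4-b->s4; s4-c->s4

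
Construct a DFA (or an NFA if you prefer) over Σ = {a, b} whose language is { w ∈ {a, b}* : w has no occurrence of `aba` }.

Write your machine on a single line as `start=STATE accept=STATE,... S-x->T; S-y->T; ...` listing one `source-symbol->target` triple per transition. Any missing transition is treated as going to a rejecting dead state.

This is the complement of 'contains `aba`'. Use the same substring-matching states — q0 through q3 holding how much of `aba` has just been matched — but flip the accepting set: everything except the trap q3 accepts.
4 states suffice.
        a   b  
>* q0   q1  q0 
 * q1   q1  q2 
 * q2   q3  q0 
   q3   q3  q3 
(> = start, * = accepting)

start=q0; accept=q0,q1,q2; q0-a->q1; q0-b->q0; q1-a->q1; q1-b->q2; q2-a->q3; q2-b->q0; q3-a->q3; q3-b->q3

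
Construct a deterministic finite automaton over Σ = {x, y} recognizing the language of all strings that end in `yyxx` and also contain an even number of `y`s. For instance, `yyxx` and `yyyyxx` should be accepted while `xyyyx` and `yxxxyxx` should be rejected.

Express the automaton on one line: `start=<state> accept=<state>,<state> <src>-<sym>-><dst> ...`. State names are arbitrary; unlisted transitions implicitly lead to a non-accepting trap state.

start=q0 accept=q5 q0-x->q0 q0-y->q1 q1-x->q2 q1-y->q3 q2-x->q2 q2-y->q0 q3-x->q4 q3-y->q1 q4-x->q5 q4-y->q1 q5-x->q0 q5-y->q1

Build one automaton per condition and run them in lockstep. One (5 states) tracks how much of the suffix `yyxx` has currently been matched; the other (2 states) tracks the count of `y`s modulo 2. Each combined state is a pair, one component from each; accept when both components accept. Equivalent product states are then merged.
        x   y  
>  q0   q0  q1 
   q1   q2  q3 
   q2   q2  q0 
   q3   q4  q1 
   q4   q5  q1 
 * q5   q0  q1 
(> = start, * = accepting)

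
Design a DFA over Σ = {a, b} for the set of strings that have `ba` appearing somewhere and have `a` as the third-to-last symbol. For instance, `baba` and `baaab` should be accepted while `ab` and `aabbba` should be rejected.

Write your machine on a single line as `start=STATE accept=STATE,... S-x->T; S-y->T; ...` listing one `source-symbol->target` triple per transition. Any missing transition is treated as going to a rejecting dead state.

start=q0; accept=q9,q15,q16,q17; q0-a->q1; q0-b->q2; q1-a->q3; q1-b->q4; q2-a->q5; q2-b->q6; q3-a->q7; q3-b->q8; q4-a->q9; q4-b->q10; q5-a->q11; q5-b->q12; q6-a->q13; q6-b->q14; q7-a->q7; q7-b->q8; q8-a->q9; q8-b->q10; q9-a->q11; q9-b->q12; q10-a->q13; q10-b->q14; q11-a->q15; q11-b->q16; q12-a->q9; q12-b->q17; q13-a->q11; q13-b->q12; q14-a->q13; q14-b->q14; q15-a->q15; q15-b->q16; q16-a->q9; q16-b->q17; q17-a->q13; q17-b->q18; q18-a->q13; q18-b->q18

Build one automaton per condition and run them in lockstep. The first has 3 states tracking whether and how much of `ba` has been seen; the second has 15 states tracking the last 3 symbols read. A product state is a pair (one from each), accepting exactly when both do.
With 19 states:
          a    b  
>  q0     q1   q2 
   q1     q3   q4 
   q2     q5   q6 
   q3     q7   q8 
   q4     q9  q10 
   q5    q11  q12 
   q6    q13  q14 
   q7     q7   q8 
   q8     q9  q10 
 * q9    q11  q12 
   q10   q13  q14 
   q11   q15  q16 
   q12    q9  q17 
   q13   q11  q12 
   q14   q13  q14 
 * q15   q15  q16 
 * q16    q9  q17 
 * q17   q13  q18 
   q18   q13  q18 
(> = start, * = accepting)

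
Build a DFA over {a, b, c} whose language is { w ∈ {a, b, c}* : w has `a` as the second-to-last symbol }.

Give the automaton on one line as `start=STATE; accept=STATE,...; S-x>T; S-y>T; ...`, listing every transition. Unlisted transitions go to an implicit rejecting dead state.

start=q0; accept=q4,q5,q6; q0-a>q1; q0-b>q2; q0-c>q3; q1-a>q4; q1-b>q5; q1-c>q6; q2-a>q7; q2-b>q8; q2-c>q9; q3-a>q10; q3-b>q11; q3-c>q12; q4-a>q4; q4-b>q5; q4-c>q6; q5-a>q7; q5-b>q8; q5-c>q9; q6-a>q10; q6-b>q11; q6-c>q12; q7-a>q4; q7-b>q5; q7-c>q6; q8-a>q7; q8-b>q8; q8-c>q9; q9-a>q10; q9-b>q11; q9-c>q12; q10-a>q4; q10-b>q5; q10-c>q6; q11-a>q7; q11-b>q8; q11-c>q9; q12-a>q10; q12-b>q11; q12-c>q12

A DFA must remember the last 2 symbols (since which symbol is second-to-last isn't known until the input ends). Use one state per possible window of the last ≤2 symbols; accept from those whose window starts with `a`.
A 13-state machine:
          a    b    c  
>  q0     q1   q2   q3 
   q1     q4   q5   q6 
   q2     q7   q8   q9 
   q3    q10  q11  q12 
 * q4     q4   q5   q6 
 * q5     q7   q8   q9 
 * q6    q10  q11  q12 
   q7     q4   q5   q6 
   q8     q7   q8   q9 
   q9    q10  q11  q12 
   q10    q4   q5   q6 
   q11    q7   q8   q9 
   q12   q10  q11  q12 
(> = start, * = accepting)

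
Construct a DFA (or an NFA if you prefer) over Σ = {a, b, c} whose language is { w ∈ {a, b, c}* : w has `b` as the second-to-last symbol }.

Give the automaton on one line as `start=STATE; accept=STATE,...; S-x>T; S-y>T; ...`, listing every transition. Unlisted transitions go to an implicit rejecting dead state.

A DFA must remember the last 2 symbols (since which symbol is second-to-last isn't known until the input ends). Use one state per possible window of the last ≤2 symbols; accept from those whose window starts with `b`.
13 states suffice.
          a    b    c  
>  S0     S1   S2   S3 
   S1     S4   S5   S6 
   S2     S7   S8   S9 
   S3    S10  S11  S12 
   S4     S4   S5   S6 
   S5     S7   S8   S9 
   S6    S10  S11  S12 
 * S7     S4   S5   S6 
 * S8     S7   S8   S9 
 * S9    S10  S11  S12 
   S10    S4   S5   S6 
   S11    S7   S8   S9 
   S12   S10  S11  S12 
(> = start, * = accepting)

start=S0; accept=S7,S8,S9; S0-a>S1; S0-b>S2; S0-c>S3; S1-a>S4; S1-b>S5; S1-c>S6; S2-a>S7; S2-b>S8; S2-c>S9; S3-a>S10; S3-b>S11; S3-c>S12; S4-a>S4; S4-b>S5; S4-c>S6; S5-a>S7; S5-b>S8; S5-c>S9; S6-a>S10; S6-b>S11; S6-c>S12; S7-a>S4; S7-b>S5; S7-c>S6; S8-a>S7; S8-b>S8; S8-c>S9; S9-a>S10; S9-b>S11; S9-c>S12; S10-a>S4; S10-b>S5; S10-c>S6; S11-a>S7; S11-b>S8; S11-c>S9; S12-a>S10; S12-b>S11; S12-c>S12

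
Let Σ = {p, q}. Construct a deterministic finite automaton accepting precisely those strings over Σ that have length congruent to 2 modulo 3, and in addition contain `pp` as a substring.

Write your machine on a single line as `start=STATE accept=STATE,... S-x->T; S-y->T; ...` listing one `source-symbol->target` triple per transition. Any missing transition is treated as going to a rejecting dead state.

start=A; accept=D; A-p->B; A-q->C; B-p->D; B-q->E; C-p->F; C-q->E; D-p->G; D-q->G; E-p->H; E-q->A; F-p->G; F-q->A; G-p->I; G-q->I; H-p->I; H-q->C; I-p->D; I-q->D

Build one automaton per condition and run them in lockstep. The first has 3 states tracking the input length modulo 3; the second has 3 states tracking whether and how much of `pp` has been seen. A product state is a pair (one from each), accepting exactly when both do.
       p  q 
>  A   B  C 
   B   D  E 
   C   F  E 
 * D   G  G 
   E   H  A 
   F   G  A 
   G   I  I 
   H   I  C 
   I   D  D 
(> = start, * = accepting)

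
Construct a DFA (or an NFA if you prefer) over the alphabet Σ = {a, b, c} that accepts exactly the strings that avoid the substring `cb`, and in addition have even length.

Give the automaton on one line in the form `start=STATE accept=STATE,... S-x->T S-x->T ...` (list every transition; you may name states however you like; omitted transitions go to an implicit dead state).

start=q0 accept=q0,q3 q0-a->q1 q0-b->q1 q0-c->q2 q1-a->q0 q1-b->q0 q1-c->q3 q2-a->q0 q2-b->q4 q2-c->q3 q3-a->q1 q3-b->q4 q3-c->q2 q4-a->q4 q4-b->q4 q4-c->q4

Handle the two conditions separately and then intersect. One (3 states) tracks partial matches of the forbidden pattern `cb`; the other (2 states) tracks the input length modulo 2. Each combined state is a pair, one component from each; accept when both components accept. Equivalent product states are then merged.
A 5-state machine:
        a   b   c  
>* q0   q1  q1  q2 
   q1   q0  q0  q3 
   q2   q0  q4  q3 
 * q3   q1  q4  q2 
   q4   q4  q4  q4 
(> = start, * = accepting)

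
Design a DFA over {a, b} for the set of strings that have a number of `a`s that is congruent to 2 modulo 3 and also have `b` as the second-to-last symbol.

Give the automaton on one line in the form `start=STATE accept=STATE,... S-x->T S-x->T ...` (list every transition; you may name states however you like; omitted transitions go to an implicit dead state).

Run two small machines in parallel and take their product. The first has 3 states tracking the count of `a`s modulo 3; the second has 7 states tracking the last 2 symbols read. A product state is a pair (one from each), accepting exactly when both do.
          a    b  
>  q0     q1   q2 
   q1     q3   q4 
   q2     q5   q6 
   q3     q7   q8 
   q4     q9  q10 
   q5     q3   q4 
   q6     q5   q6 
   q7    q11  q12 
   q8    q13  q14 
 * q9     q7   q8 
   q10    q9  q10 
   q11    q3   q4 
   q12    q5   q6 
   q13   q11  q12 
 * q14   q13  q14 
(> = start, * = accepting)

start=q0 accept=q9,q14 q0-a->q1 q0-b->q2 q1-a->q3 q1-b->q4 q2-a->q5 q2-b->q6 q3-a->q7 q3-b->q8 q4-a->q9 q4-b->q10 q5-a->q3 q5-b->q4 q6-a->q5 q6-b->q6 q7-a->q11 q7-b->q12 q8-a->q13 q8-b->q14 q9-a->q7 q9-b->q8 q10-a->q9 q10-b->q10 q11-a->q3 q11-b->q4 q12-a->q5 q12-b->q6 q13-a->q11 q13-b->q12 q14-a->q13 q14-b->q14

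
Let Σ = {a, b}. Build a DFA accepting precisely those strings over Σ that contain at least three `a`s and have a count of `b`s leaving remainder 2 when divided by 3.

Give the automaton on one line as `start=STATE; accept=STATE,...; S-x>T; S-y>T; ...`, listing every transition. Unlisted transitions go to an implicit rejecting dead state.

Build one automaton per condition and run them in lockstep. One (5 states) tracks the count of `a`s, saturating at 4; the other (3 states) tracks the count of `b`s modulo 3. Each combined state is a pair, one component from each; accept when both components accept.
          a    b  
>  q0     q1   q2 
   q1     q3   q4 
   q2     q4   q5 
   q3     q6   q7 
   q4     q7   q8 
   q5     q8   q0 
   q6     q9  q10 
   q7    q10  q11 
   q8    q11   q1 
   q9     q9  q12 
   q10   q12  q13 
   q11   q13   q3 
   q12   q12  q14 
 * q13   q14   q6 
 * q14   q14   q9 
(> = start, * = accepting)

start=q0; accept=q13,q14; q0-a>q1; q0-b>q2; q1-a>q3; q1-b>q4; q2-a>q4; q2-b>q5; q3-a>q6; q3-b>q7; q4-a>q7; q4-b>q8; q5-a>q8; q5-b>q0; q6-a>q9; q6-b>q10; q7-a>q10; q7-b>q11; q8-a>q11; q8-b>q1; q9-a>q9; q9-b>q12; q10-a>q12; q10-b>q13; q11-a>q13; q11-b>q3; q12-a>q12; q12-b>q14; q13-a>q14; q13-b>q6; q14-a>q14; q14-b>q9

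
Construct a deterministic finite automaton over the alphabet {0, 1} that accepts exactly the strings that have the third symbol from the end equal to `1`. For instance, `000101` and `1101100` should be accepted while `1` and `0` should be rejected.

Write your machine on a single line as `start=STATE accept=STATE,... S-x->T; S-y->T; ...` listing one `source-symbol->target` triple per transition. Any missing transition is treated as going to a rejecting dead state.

start=q0; accept=q11,q12,q13,q14; q0-0->q1; q0-1->q2; q1-0->q3; q1-1->q4; q2-0->q5; q2-1->q6; q3-0->q7; q3-1->q8; q4-0->q9; q4-1->q10; q5-0->q11; q5-1->q12; q6-0->q13; q6-1->q14; q7-0->q7; q7-1->q8; q8-0->q9; q8-1->q10; q9-0->q11; q9-1->q12; q10-0->q13; q10-1->q14; q11-0->q7; q11-1->q8; q12-0->q9; q12-1->q10; q13-0->q11; q13-1->q12; q14-0->q13; q14-1->q14

Because acceptance depends on a position counted from the end, the machine has to buffer the most recent 3 symbols. Make each state the string of the last up-to-3 symbols read; on input `x` shift the window left and append `x`. Accept when the buffered window has length 3 and begins with `1`.
15 states suffice.
          0    1  
>  q0     q1   q2 
   q1     q3   q4 
   q2     q5   q6 
   q3     q7   q8 
   q4     q9  q10 
   q5    q11  q12 
   q6    q13  q14 
   q7     q7   q8 
   q8     q9  q10 
   q9    q11  q12 
   q10   q13  q14 
 * q11    q7   q8 
 * q12    q9  q10 
 * q13   q11  q12 
 * q14   q13  q14 
(> = start, * = accepting)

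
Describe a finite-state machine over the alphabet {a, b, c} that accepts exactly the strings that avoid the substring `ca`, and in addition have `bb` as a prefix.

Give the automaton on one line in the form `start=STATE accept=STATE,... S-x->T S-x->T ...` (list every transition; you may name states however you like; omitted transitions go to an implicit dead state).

Handle the two conditions separately and then intersect. The first has 3 states tracking partial matches of the forbidden pattern `ca`; the second has 4 states tracking whether the input so far still matches the prefix `bb`. A product state is a pair (one from each), accepting exactly when both do.
8 states suffice.
        a   b   c  
>  q0   q1  q2  q3 
   q1   q1  q1  q3 
   q2   q1  q4  q3 
   q3   q5  q1  q3 
 * q4   q4  q4  q6 
   q5   q5  q5  q5 
 * q6   q7  q4  q6 
   q7   q7  q7  q7 
(> = start, * = accepting)

start=q0 accept=q4,q6 q0-a->q1 q0-b->q2 q0-c->q3 q1-a->q1 q1-b->q1 q1-c->q3 q2-a->q1 q2-b->q4 q2-c->q3 q3-a->q5 q3-b->q1 q3-c->q3 q4-a->q4 q4-b->q4 q4-c->q6 q5-a->q5 q5-b->q5 q5-c->q5 q6-a->q7 q6-b->q4 q6-c->q6 q7-a->q7 q7-b->q7 q7-c->q7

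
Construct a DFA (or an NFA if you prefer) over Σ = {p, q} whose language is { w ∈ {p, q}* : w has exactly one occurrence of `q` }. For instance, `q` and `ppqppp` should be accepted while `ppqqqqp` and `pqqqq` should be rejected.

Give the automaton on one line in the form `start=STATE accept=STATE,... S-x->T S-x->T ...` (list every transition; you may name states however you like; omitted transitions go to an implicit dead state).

Count `q`s, saturating at 2: state S0 means no `q` yet, S1 means one `q` seen, S2 means more than one. Each `q` increments (capped at S2); other symbols loop. Accept from {S1}.
A 3-state machine:
        p   q  
>  S0   S0  S1 
 * S1   S1  S2 
   S2   S2  S2 
(> = start, * = accepting)

start=S0 accept=S1 S0-p->S0 S0-q->S1 S1-p->S1 S1-q->S2 S2-p->S2 S2-q->S2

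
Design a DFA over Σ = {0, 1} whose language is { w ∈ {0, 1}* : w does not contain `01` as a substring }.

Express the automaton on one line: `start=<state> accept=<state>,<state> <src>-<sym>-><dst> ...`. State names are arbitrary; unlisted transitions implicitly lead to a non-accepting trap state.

Track partial matches of the forbidden pattern `01`. State s2 is a dead state reached once `01` has occurred; every other state accepts. s0 means no part of `01` is currently matched.
3 states suffice.
        0   1  
>* s0   s1  s0 
 * s1   s1  s2 
   s2   s2  s2 
(> = start, * = accepting)

start=s0 accept=s0,s1 s0-0->s1 s0-1->s0 s1-0->s1 s1-1->s2 s2-0->s2 s2-1->s2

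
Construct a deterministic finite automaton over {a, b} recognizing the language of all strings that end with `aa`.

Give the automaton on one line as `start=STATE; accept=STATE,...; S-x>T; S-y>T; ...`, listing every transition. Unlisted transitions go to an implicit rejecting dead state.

start=q0; accept=q2; q0-a>q1; q0-b>q0; q1-a>q2; q1-b>q0; q2-a>q2; q2-b>q0

Remember how much of `aa` the current input suffix matches. State q0 means no match yet; q1 means the last symbol is `a`; q2 means the last 2 symbols are `aa`. Only q2 accepts. On a mismatch, fall back to the longest proper suffix that is still a prefix of `aa`.
A 3-state machine:
        a   b  
>  q0   q1  q0 
   q1   q2  q0 
 * q2   q2  q0 
(> = start, * = accepting)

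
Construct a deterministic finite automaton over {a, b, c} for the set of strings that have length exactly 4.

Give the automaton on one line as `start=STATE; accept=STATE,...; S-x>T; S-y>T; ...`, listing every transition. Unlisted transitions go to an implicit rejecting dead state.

start=q0; accept=q4; q0-a>q1; q0-b>q1; q0-c>q1; q1-a>q2; q1-b>q2; q1-c>q2; q2-a>q3; q2-b>q3; q2-c>q3; q3-a>q4; q3-b>q4; q3-c>q4; q4-a>q5; q4-b>q5; q4-c>q5; q5-a>q5; q5-b>q5; q5-c>q5

Count input length up to 5: every symbol moves from q0 toward q5, which means 'more than 4' and absorbs. Accept from {q4}.
A 6-state machine:
        a   b   c  
>  q0   q1  q1  q1 
   q1   q2  q2  q2 
   q2   q3  q3  q3 
   q3   q4  q4  q4 
 * q4   q5  q5  q5 
   q5   q5  q5  q5 
(> = start, * = accepting)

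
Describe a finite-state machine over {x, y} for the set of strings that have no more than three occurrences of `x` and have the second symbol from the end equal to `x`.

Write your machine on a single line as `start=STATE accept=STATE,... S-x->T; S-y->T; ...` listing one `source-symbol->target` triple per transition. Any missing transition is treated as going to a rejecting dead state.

Handle the two conditions separately and then intersect. The first has 5 states tracking the count of `x`s, saturating at 4; the second has 7 states tracking the last 2 symbols read. A product state is a pair (one from each), accepting exactly when both do.
          x    y  
>  q0     q1   q2 
   q1     q3   q4 
   q2     q5   q6 
 * q3     q7   q8 
 * q4     q9  q10 
   q5     q3   q4 
   q6     q5   q6 
 * q7    q11  q12 
 * q8    q13  q14 
   q9     q7   q8 
   q10    q9  q10 
   q11   q11  q15 
 * q12   q16  q17 
   q13   q11  q12 
   q14   q13  q14 
   q15   q16  q18 
   q16   q11  q15 
   q17   q16  q17 
   q18   q16  q18 
(> = start, * = accepting)

start=q0; accept=q3,q4,q7,q8,q12; q0-x->q1; q0-y->q2; q1-x->q3; q1-y->q4; q2-x->q5; q2-y->q6; q3-x->q7; q3-y->q8; q4-x->q9; q4-y->q10; q5-x->q3; q5-y->q4; q6-x->q5; q6-y->q6; q7-x->q11; q7-y->q12; q8-x->q13; q8-y->q14; q9-x->q7; q9-y->q8; q10-x->q9; q10-y->q10; q11-x->q11; q11-y->q15; q12-x->q16; q12-y->q17; q13-x->q11; q13-y->q12; q14-x->q13; q14-y->q14; q15-x->q16; q15-y->q18; q16-x->q11; q16-y->q15; q17-x->q16; q17-y->q17; q18-x->q16; q18-y->q18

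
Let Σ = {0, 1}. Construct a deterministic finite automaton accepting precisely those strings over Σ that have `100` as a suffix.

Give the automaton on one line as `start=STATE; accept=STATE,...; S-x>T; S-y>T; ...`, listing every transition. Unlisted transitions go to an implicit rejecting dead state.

Remember how much of `100` the current input suffix matches. State A means no match yet; B means the last symbol is `1`; C means the last 2 symbols are `10`; D means the last 3 symbols are `100`. Only D accepts. On a mismatch, fall back to the longest proper suffix that is still a prefix of `100`.
A 4-state machine:
       0  1 
>  A   A  B 
   B   C  B 
   C   D  B 
 * D   A  B 
(> = start, * = accepting)

start=A; accept=D; A-0>A; A-1>B; B-0>C; B-1>B; C-0>D; C-1>B; D-0>A; D-1>B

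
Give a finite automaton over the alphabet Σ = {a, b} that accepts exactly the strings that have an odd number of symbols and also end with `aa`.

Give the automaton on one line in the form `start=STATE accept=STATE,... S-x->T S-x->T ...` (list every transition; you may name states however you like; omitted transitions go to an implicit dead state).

Handle the two conditions separately and then intersect. One (2 states) tracks the input length modulo 2; the other (3 states) tracks how much of the suffix `aa` has currently been matched. Each combined state is a pair, one component from each; accept when both components accept. After merging equivalent states the machine shrinks.
With 4 states:
        a   b  
>  q0   q1  q1 
   q1   q2  q0 
   q2   q3  q1 
 * q3   q2  q0 
(> = start, * = accepting)

start=q0 accept=q3 q0-a->q1 q0-b->q1 q1-a->q2 q1-b->q0 q2-a->q3 q2-b->q1 q3-a->q2 q3-b->q0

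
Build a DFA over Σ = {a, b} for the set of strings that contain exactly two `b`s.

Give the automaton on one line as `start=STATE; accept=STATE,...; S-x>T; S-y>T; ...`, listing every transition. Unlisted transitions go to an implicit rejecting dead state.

Count `b`s, saturating at 3: states q0 through q2 mean 0 through 2 `b`s seen; q3 means more than 2. Each `b` increments (capped at q3); other symbols loop. Accept from {q2}.
4 states suffice.
        a   b  
>  q0   q0  q1 
   q1   q1  q2 
 * q2   q2  q3 
   q3   q3  q3 
(> = start, * = accepting)

start=q0; accept=q2; q0-a>q0; q0-b>q1; q1-a>q1; q1-b>q2; q2-a>q2; q2-b>q3; q3-a>q3; q3-b>q3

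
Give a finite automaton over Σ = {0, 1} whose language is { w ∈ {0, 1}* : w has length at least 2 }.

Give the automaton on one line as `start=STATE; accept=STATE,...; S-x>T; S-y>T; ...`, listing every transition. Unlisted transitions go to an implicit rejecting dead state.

start=q0; accept=q2,q3; q0-0>q1; q0-1>q1; q1-0>q2; q1-1>q2; q2-0>q3; q2-1>q3; q3-0>q3; q3-1>q3

Count input length up to 3: every symbol moves from q0 toward q3, which means 'more than 2' and absorbs. Accept from {q2, q3}.
A 4-state machine:
        0   1  
>  q0   q1  q1 
   q1   q2  q2 
 * q2   q3  q3 
 * q3   q3  q3 
(> = start, * = accepting)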